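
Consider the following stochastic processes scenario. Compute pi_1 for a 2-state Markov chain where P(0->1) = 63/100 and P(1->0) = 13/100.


Stationary distribution: pi_0 = p10/(p01+p10), pi_1 = p01/(p01+p10)
p01 = 0.6300, p10 = 0.1300
pi_1 = 0.8289

0.8289


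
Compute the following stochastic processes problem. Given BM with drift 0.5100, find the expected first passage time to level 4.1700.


Expected first passage time = a/mu
= 4.1700/0.5100
= 8.1765

8.1765


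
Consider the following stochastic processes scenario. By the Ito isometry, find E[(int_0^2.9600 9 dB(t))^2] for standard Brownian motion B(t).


By Ito isometry: E[(int f dB)^2] = int f^2 dt
= 9^2 * 2.9600
= 81 * 2.9600 = 239.7600

239.7600


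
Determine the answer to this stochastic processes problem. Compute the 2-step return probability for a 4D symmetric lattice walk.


P(return in 2 steps) = P(reverse first step) = 1/(2d)
= 1/8
= 0.1250

0.1250


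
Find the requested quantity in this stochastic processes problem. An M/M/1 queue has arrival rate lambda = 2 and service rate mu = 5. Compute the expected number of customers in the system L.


rho = 2/5 = 0.4000
L = rho/(1-rho)
= 0.4000/0.6000
= 0.6667

0.6667


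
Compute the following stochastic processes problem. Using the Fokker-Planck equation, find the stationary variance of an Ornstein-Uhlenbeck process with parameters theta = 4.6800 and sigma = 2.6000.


Stationary variance = sigma^2 / (2*theta)
= 2.6000^2 / (2*4.6800)
= 6.7600 / 9.3600
= 0.7222

0.7222


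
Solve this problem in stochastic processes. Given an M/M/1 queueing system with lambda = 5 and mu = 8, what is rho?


rho = lambda/mu
= 5/8
= 0.6250

0.6250


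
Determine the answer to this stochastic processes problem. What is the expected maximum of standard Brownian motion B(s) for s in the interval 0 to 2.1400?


E(max B(s)) = sqrt(2t/pi)
= sqrt(2*2.1400/pi)
= sqrt(1.3624)
= 1.1672

1.1672


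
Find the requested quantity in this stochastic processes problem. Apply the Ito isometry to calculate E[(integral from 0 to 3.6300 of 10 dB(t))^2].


By Ito isometry: E[(int f dB)^2] = int f^2 dt
= 10^2 * 3.6300
= 100 * 3.6300 = 363.0000

363.0000


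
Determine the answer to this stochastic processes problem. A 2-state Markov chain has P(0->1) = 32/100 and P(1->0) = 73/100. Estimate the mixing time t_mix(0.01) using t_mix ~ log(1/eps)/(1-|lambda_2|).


lambda_2 = |1 - p01 - p10| = |1 - 0.3200 - 0.7300| = 0.0500
t_mix ~ log(1/eps)/(1 - |lambda_2|)
= log(100)/(1 - 0.0500) = 4.6052/0.9500
= 4.8475

4.8475


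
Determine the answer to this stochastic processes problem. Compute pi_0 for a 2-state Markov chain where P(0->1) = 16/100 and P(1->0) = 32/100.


Stationary distribution: pi_0 = p10/(p01+p10), pi_1 = p01/(p01+p10)
p01 = 0.1600, p10 = 0.3200
pi_0 = 0.6667

0.6667


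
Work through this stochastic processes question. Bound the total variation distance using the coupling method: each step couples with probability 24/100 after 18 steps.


TV distance bound <= (1-delta)^n
= (1 - 0.2400)^18
= 0.7600^18
= 0.0072

0.0072


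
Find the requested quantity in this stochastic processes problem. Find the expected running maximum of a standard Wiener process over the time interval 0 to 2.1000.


E(max B(s)) = sqrt(2t/pi)
= sqrt(2*2.1000/pi)
= sqrt(1.3369)
= 1.1562

1.1562


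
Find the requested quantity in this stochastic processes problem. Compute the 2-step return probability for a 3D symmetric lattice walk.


P(return in 2 steps) = P(reverse first step) = 1/(2d)
= 1/6
= 0.1667

0.1667


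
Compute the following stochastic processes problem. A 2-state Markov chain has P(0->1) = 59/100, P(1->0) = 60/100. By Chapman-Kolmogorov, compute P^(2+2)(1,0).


P^4 = P^2 * P^2
Computing via matrix multiplication of the transition matrix.
Entry (1,0) of P^4 = 0.5035

0.5035


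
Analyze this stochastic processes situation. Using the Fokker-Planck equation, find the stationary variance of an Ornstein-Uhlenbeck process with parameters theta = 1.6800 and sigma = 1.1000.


Stationary variance = sigma^2 / (2*theta)
= 1.1000^2 / (2*1.6800)
= 1.2100 / 3.3600
= 0.3601

0.3601


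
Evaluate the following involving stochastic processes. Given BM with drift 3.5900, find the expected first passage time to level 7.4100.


Expected first passage time = a/mu
= 7.4100/3.5900
= 2.0641

2.0641


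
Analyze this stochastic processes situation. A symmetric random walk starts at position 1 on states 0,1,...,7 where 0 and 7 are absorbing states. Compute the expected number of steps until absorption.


For symmetric RW on 0,...,N with absorbing barriers, E(i) = i*(N-i)
E(1) = 1 * 6 = 6

6


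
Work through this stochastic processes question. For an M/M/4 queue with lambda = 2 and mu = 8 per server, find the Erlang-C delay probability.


a = lambda/mu = 0.2500
rho = a/c = 0.0625
Erlang-C formula applied:
C(c,a) = 1.3521e-04

1.3521e-04


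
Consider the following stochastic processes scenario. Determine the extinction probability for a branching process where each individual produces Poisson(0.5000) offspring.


Since mu = 0.5000 <= 1, extinction probability = 1.

1.0000


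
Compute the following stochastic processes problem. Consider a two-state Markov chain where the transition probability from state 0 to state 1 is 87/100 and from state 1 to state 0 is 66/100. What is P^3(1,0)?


Computing P^3 by matrix multiplication.
P = [[0.1300, 0.8700], [0.6600, 0.3400]]
After raising P to the power 3:
P^3(1,0) = 0.4956

0.4956


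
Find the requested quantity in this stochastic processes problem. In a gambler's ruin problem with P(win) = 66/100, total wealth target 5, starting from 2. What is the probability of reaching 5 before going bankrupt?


Gambler's ruin formula:
r = q/p = 0.3400/0.6600 = 0.5152
P(win) = (1 - r^i)/(1 - r^N)
= (1 - 0.5152^2)/(1 - 0.5152^5)
= 0.7623

0.7623


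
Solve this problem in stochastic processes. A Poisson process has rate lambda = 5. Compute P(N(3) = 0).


P(N(t)=k) = (lambda*t)^k * exp(-lambda*t) / k!
lambda*t = 15
= 15^0 * exp(-15) / 0!
= 1 * 3.0590e-07 / 1
= 3.0590e-07

3.0590e-07


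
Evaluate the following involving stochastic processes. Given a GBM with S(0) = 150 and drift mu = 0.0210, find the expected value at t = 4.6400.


E[S(t)] = S(0) * exp(mu * t)
= 150 * exp(0.0210 * 4.6400)
= 150 * 1.1023
= 165.3518

165.3518


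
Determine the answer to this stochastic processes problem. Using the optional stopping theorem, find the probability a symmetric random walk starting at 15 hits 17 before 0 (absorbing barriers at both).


By optional stopping theorem: E(M at tau) = M(0) = 15
P(hit 17)*17 + P(hit 0)*0 = 15
P(hit 17) = (15 - 0)/(17 - 0) = 15/17 = 0.8824

0.8824


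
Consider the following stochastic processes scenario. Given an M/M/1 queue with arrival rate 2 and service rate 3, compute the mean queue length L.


rho = 2/3 = 0.6667
L = rho/(1-rho)
= 0.6667/0.3333
= 2.0000

2.0000


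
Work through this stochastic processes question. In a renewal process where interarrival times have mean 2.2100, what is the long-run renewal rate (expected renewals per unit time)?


Long-run renewal rate = 1/E(X)
= 1/2.2100
= 0.4525

0.4525


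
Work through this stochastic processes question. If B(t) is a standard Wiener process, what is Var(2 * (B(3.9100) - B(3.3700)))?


Var(alpha*(B(t)-B(s))) = alpha^2 * (t-s)
= 2^2 * (3.9100 - 3.3700)
= 4 * 0.5400
= 2.1600

2.1600


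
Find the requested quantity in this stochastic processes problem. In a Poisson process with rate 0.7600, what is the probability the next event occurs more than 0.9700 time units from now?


P(X > t) = exp(-lambda * t)
= exp(-0.7600 * 0.9700)
= exp(-0.7372) = 0.4785

0.4785


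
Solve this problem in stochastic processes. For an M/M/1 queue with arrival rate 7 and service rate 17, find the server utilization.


rho = lambda/mu
= 7/17
= 0.4118

0.4118


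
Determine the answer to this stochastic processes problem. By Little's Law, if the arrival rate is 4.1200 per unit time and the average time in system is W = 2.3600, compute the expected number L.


Little's Law: L = lambda * W
= 4.1200 * 2.3600
= 9.7232

9.7232


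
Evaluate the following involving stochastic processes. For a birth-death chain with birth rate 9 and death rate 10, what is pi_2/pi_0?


For birth-death process, pi_n/pi_0 = (lambda/mu)^n
= (9/10)^2
= 0.8100

0.8100


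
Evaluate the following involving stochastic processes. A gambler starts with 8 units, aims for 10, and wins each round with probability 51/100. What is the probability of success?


Gambler's ruin formula:
r = q/p = 0.4900/0.5100 = 0.9608
P(win) = (1 - r^i)/(1 - r^N)
= (1 - 0.9608^8)/(1 - 0.9608^10)
= 0.8307

0.8307


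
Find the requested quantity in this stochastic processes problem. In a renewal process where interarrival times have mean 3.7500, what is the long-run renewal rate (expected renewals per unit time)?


Long-run renewal rate = 1/E(X)
= 1/3.7500
= 0.2667

0.2667


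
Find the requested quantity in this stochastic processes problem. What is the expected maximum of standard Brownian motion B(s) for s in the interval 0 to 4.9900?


E(max B(s)) = sqrt(2t/pi)
= sqrt(2*4.9900/pi)
= sqrt(3.1767)
= 1.7823

1.7823


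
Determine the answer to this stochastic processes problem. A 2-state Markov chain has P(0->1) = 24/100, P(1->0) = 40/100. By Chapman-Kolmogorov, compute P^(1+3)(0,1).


P^4 = P^1 * P^3
Computing via matrix multiplication of the transition matrix.
Entry (0,1) of P^4 = 0.3687

0.3687


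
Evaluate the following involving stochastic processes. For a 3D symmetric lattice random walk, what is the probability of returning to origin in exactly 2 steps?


P(return in 2 steps) = P(reverse first step) = 1/(2d)
= 1/6
= 0.1667

0.1667


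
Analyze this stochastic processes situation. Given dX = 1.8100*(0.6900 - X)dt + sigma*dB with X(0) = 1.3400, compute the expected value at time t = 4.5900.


E[X(t)] = mu + (X(0) - mu)*exp(-theta*t)
= 0.6900 + (1.3400 - 0.6900)*exp(-1.8100*4.5900)
= 0.6900 + 0.6500 * 2.4656e-04
= 0.6902

0.6902


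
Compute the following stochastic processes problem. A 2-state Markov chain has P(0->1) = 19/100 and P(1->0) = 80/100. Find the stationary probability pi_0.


Stationary distribution: pi_0 = p10/(p01+p10), pi_1 = p01/(p01+p10)
p01 = 0.1900, p10 = 0.8000
pi_0 = 0.8081

0.8081


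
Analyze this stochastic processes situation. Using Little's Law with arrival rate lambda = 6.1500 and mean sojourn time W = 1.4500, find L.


Little's Law: L = lambda * W
= 6.1500 * 1.4500
= 8.9175

8.9175


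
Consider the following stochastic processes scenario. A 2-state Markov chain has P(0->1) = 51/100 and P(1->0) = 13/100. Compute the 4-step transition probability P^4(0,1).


Computing P^4 by matrix multiplication.
P = [[0.4900, 0.5100], [0.1300, 0.8700]]
After raising P to the power 4:
P^4(0,1) = 0.7835

0.7835


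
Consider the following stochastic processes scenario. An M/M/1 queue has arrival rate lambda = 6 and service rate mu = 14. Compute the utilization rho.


rho = lambda/mu
= 6/14
= 0.4286

0.4286


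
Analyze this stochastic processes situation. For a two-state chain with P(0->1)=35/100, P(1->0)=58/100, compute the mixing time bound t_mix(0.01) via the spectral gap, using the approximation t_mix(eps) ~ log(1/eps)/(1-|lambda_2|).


lambda_2 = |1 - p01 - p10| = |1 - 0.3500 - 0.5800| = 0.0700
t_mix ~ log(1/eps)/(1 - |lambda_2|)
= log(100)/(1 - 0.0700) = 4.6052/0.9300
= 4.9518

4.9518


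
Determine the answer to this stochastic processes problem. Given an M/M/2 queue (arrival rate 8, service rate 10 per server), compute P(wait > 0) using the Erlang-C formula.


a = lambda/mu = 0.8000
rho = a/c = 0.4000
Erlang-C formula applied:
C(c,a) = 0.2286

0.2286


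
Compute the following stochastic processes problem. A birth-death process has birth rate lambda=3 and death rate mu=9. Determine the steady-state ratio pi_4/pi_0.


For birth-death process, pi_n/pi_0 = (lambda/mu)^n
= (3/9)^4
= 0.0123

0.0123


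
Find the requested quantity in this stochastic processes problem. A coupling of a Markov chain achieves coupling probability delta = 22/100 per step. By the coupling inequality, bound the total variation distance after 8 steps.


TV distance bound <= (1-delta)^n
= (1 - 0.2200)^8
= 0.7800^8
= 0.1370

0.1370


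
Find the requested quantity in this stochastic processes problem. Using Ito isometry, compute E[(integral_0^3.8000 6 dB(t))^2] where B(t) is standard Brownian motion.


By Ito isometry: E[(int f dB)^2] = int f^2 dt
= 6^2 * 3.8000
= 36 * 3.8000 = 136.8000

136.8000


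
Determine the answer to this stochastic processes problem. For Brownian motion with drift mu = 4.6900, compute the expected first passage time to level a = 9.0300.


Expected first passage time = a/mu
= 9.0300/4.6900
= 1.9254

1.9254


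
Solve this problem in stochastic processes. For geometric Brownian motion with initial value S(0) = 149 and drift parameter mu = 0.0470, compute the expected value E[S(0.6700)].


E[S(t)] = S(0) * exp(mu * t)
= 149 * exp(0.0470 * 0.6700)
= 149 * 1.0320
= 153.7667

153.7667


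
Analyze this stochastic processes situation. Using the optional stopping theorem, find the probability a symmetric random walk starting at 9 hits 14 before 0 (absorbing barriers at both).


By optional stopping theorem: E(M at tau) = M(0) = 9
P(hit 14)*14 + P(hit 0)*0 = 9
P(hit 14) = (9 - 0)/(14 - 0) = 9/14 = 0.6429

0.6429


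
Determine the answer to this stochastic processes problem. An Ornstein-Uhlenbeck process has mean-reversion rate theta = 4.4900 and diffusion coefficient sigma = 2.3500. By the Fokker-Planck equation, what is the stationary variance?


Stationary variance = sigma^2 / (2*theta)
= 2.3500^2 / (2*4.4900)
= 5.5225 / 8.9800
= 0.6150

0.6150


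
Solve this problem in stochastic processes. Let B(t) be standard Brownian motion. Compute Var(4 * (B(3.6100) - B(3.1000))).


Var(alpha*(B(t)-B(s))) = alpha^2 * (t-s)
= 4^2 * (3.6100 - 3.1000)
= 16 * 0.5100
= 8.1600

8.1600


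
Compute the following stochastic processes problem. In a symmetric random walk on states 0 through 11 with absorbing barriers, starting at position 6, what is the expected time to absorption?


For symmetric RW on 0,...,N with absorbing barriers, E(i) = i*(N-i)
E(6) = 6 * 5 = 30

30


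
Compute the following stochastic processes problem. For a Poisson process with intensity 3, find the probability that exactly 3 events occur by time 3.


P(N(t)=k) = (lambda*t)^k * exp(-lambda*t) / k!
lambda*t = 9
= 9^3 * exp(-9) / 3!
= 729 * 1.2341e-04 / 6
= 0.0150

0.0150


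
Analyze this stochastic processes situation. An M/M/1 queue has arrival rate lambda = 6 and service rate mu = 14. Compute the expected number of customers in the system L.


rho = 6/14 = 0.4286
L = rho/(1-rho)
= 0.4286/0.5714
= 0.7500

0.7500


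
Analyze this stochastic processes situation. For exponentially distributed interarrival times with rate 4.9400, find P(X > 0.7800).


P(X > t) = exp(-lambda * t)
= exp(-4.9400 * 0.7800)
= exp(-3.8532) = 0.0212

0.0212


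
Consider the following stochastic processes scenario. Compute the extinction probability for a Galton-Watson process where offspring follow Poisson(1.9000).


Since mu = 1.9000 > 1, extinction prob q < 1.
Solve s = exp(mu*(s-1)) iteratively.
q = 0.2328

0.2328


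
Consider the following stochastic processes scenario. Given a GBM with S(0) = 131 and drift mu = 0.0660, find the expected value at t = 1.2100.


E[S(t)] = S(0) * exp(mu * t)
= 131 * exp(0.0660 * 1.2100)
= 131 * 1.0831
= 141.8907

141.8907


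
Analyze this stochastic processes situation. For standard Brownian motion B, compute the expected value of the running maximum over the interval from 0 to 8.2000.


E(max B(s)) = sqrt(2t/pi)
= sqrt(2*8.2000/pi)
= sqrt(5.2203)
= 2.2848

2.2848


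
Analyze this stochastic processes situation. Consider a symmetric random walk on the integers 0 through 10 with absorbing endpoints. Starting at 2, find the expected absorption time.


For symmetric RW on 0,...,N with absorbing barriers, E(i) = i*(N-i)
E(2) = 2 * 8 = 16

16


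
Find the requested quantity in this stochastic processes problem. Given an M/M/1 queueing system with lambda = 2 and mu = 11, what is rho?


rho = lambda/mu
= 2/11
= 0.1818

0.1818


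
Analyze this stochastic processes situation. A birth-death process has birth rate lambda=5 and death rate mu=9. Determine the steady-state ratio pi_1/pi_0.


For birth-death process, pi_n/pi_0 = (lambda/mu)^n
= (5/9)^1
= 0.5556

0.5556


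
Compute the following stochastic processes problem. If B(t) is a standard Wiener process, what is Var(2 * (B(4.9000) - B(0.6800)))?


Var(alpha*(B(t)-B(s))) = alpha^2 * (t-s)
= 2^2 * (4.9000 - 0.6800)
= 4 * 4.2200
= 16.8800

16.8800


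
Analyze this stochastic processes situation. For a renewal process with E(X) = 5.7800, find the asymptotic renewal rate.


Long-run renewal rate = 1/E(X)
= 1/5.7800
= 0.1730

0.1730


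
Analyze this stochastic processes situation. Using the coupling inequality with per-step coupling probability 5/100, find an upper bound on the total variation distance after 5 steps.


TV distance bound <= (1-delta)^n
= (1 - 0.0500)^5
= 0.9500^5
= 0.7738

0.7738


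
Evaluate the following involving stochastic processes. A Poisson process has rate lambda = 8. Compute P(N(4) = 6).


P(N(t)=k) = (lambda*t)^k * exp(-lambda*t) / k!
lambda*t = 32
= 32^6 * exp(-32) / 6!
= 1073741824 * 1.2664e-14 / 720
= 1.8886e-08

1.8886e-08


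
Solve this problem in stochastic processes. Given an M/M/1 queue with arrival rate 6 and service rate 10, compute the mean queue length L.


rho = 6/10 = 0.6000
L = rho/(1-rho)
= 0.6000/0.4000
= 1.5000

1.5000


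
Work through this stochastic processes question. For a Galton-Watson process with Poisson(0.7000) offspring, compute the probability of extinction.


Since mu = 0.7000 <= 1, extinction probability = 1.

1.0000


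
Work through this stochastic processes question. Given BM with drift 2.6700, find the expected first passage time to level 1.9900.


Expected first passage time = a/mu
= 1.9900/2.6700
= 0.7453

0.7453


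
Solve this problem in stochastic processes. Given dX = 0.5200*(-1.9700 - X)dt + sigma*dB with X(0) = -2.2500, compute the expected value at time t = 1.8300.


E[X(t)] = mu + (X(0) - mu)*exp(-theta*t)
= -1.9700 + (-2.2500 - -1.9700)*exp(-0.5200*1.8300)
= -1.9700 + -0.2800 * 0.3861
= -2.0781

-2.0781


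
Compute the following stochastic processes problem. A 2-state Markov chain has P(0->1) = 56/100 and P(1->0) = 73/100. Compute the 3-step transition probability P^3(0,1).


Computing P^3 by matrix multiplication.
P = [[0.4400, 0.5600], [0.7300, 0.2700]]
After raising P to the power 3:
P^3(0,1) = 0.4447

0.4447


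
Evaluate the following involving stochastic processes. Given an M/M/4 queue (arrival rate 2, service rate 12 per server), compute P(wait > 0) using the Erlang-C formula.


a = lambda/mu = 0.1667
rho = a/c = 0.0417
Erlang-C formula applied:
C(c,a) = 2.8398e-05

2.8398e-05


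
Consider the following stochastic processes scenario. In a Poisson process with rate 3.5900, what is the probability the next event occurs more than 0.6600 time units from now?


P(X > t) = exp(-lambda * t)
= exp(-3.5900 * 0.6600)
= exp(-2.3694) = 0.0935

0.0935


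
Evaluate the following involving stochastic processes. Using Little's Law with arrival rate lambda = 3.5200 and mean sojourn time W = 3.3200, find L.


Little's Law: L = lambda * W
= 3.5200 * 3.3200
= 11.6864

11.6864


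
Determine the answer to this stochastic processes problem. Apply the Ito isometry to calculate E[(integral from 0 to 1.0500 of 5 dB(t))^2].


By Ito isometry: E[(int f dB)^2] = int f^2 dt
= 5^2 * 1.0500
= 25 * 1.0500 = 26.2500

26.2500


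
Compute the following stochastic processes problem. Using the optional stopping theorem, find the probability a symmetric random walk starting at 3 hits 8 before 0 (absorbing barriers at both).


By optional stopping theorem: E(M at tau) = M(0) = 3
P(hit 8)*8 + P(hit 0)*0 = 3
P(hit 8) = (3 - 0)/(8 - 0) = 3/8 = 0.3750

0.3750


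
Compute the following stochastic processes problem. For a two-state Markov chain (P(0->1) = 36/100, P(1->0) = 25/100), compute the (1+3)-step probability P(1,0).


P^4 = P^1 * P^3
Computing via matrix multiplication of the transition matrix.
Entry (1,0) of P^4 = 0.4004

0.4004


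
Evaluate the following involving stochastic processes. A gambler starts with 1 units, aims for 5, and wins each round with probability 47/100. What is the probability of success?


Gambler's ruin formula:
r = q/p = 0.5300/0.4700 = 1.1277
P(win) = (1 - r^i)/(1 - r^N)
= (1 - 1.1277^1)/(1 - 1.1277^5)
= 0.1550

0.1550


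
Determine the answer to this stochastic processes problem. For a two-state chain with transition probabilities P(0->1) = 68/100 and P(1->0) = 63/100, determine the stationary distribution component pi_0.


Stationary distribution: pi_0 = p10/(p01+p10), pi_1 = p01/(p01+p10)
p01 = 0.6800, p10 = 0.6300
pi_0 = 0.4809

0.4809


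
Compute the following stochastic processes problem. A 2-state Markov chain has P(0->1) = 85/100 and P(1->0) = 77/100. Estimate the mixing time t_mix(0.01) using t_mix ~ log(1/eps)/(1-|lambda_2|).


lambda_2 = |1 - p01 - p10| = |1 - 0.8500 - 0.7700| = 0.6200
t_mix ~ log(1/eps)/(1 - |lambda_2|)
= log(100)/(1 - 0.6200) = 4.6052/0.3800
= 12.1189

12.1189


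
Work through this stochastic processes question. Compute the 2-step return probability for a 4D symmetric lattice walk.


P(return in 2 steps) = P(reverse first step) = 1/(2d)
= 1/8
= 0.1250

0.1250


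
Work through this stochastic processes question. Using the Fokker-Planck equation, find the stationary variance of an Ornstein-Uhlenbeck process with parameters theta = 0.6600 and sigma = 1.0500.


Stationary variance = sigma^2 / (2*theta)
= 1.0500^2 / (2*0.6600)
= 1.1025 / 1.3200
= 0.8352

0.8352


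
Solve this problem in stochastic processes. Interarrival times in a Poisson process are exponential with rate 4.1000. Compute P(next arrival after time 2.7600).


P(X > t) = exp(-lambda * t)
= exp(-4.1000 * 2.7600)
= exp(-11.3160) = 1.2177e-05

1.2177e-05


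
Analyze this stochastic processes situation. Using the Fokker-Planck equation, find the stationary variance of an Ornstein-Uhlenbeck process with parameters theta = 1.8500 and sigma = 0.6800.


Stationary variance = sigma^2 / (2*theta)
= 0.6800^2 / (2*1.8500)
= 0.4624 / 3.7000
= 0.1250

0.1250


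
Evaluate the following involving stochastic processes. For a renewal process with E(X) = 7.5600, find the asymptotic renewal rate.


Long-run renewal rate = 1/E(X)
= 1/7.5600
= 0.1323

0.1323


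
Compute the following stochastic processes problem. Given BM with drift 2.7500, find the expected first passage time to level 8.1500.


Expected first passage time = a/mu
= 8.1500/2.7500
= 2.9636

2.9636


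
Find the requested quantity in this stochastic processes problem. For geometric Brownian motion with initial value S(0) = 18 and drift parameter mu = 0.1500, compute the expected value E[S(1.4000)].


E[S(t)] = S(0) * exp(mu * t)
= 18 * exp(0.1500 * 1.4000)
= 18 * 1.2337
= 22.2062

22.2062


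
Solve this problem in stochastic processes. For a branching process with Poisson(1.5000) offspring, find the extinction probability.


Since mu = 1.5000 > 1, extinction prob q < 1.
Solve s = exp(mu*(s-1)) iteratively.
q = 0.4172

0.4172


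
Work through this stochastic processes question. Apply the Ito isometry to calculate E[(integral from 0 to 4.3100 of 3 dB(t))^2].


By Ito isometry: E[(int f dB)^2] = int f^2 dt
= 3^2 * 4.3100
= 9 * 4.3100 = 38.7900

38.7900


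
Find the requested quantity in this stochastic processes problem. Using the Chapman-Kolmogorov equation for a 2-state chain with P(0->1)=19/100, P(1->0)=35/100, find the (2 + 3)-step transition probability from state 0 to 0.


P^5 = P^2 * P^3
Computing via matrix multiplication of the transition matrix.
Entry (0,0) of P^5 = 0.6554

0.6554


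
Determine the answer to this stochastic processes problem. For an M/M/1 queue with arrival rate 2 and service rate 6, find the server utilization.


rho = lambda/mu
= 2/6
= 0.3333

0.3333


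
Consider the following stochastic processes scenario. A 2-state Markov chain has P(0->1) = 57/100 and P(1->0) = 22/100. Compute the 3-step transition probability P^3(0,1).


Computing P^3 by matrix multiplication.
P = [[0.4300, 0.5700], [0.2200, 0.7800]]
After raising P to the power 3:
P^3(0,1) = 0.7148

0.7148


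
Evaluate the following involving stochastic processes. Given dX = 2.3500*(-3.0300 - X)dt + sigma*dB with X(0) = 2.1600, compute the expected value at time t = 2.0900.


E[X(t)] = mu + (X(0) - mu)*exp(-theta*t)
= -3.0300 + (2.1600 - -3.0300)*exp(-2.3500*2.0900)
= -3.0300 + 5.1900 * 0.0074
= -2.9918

-2.9918


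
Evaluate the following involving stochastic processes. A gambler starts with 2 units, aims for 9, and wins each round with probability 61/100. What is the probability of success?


Gambler's ruin formula:
r = q/p = 0.3900/0.6100 = 0.6393
P(win) = (1 - r^i)/(1 - r^N)
= (1 - 0.6393^2)/(1 - 0.6393^9)
= 0.6020

0.6020


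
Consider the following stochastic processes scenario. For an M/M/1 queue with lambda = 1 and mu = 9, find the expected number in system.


rho = 1/9 = 0.1111
L = rho/(1-rho)
= 0.1111/0.8889
= 0.1250

0.1250


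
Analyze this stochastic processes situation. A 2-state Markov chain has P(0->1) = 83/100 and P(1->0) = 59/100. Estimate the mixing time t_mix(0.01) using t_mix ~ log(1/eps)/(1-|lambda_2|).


lambda_2 = |1 - p01 - p10| = |1 - 0.8300 - 0.5900| = 0.4200
t_mix ~ log(1/eps)/(1 - |lambda_2|)
= log(100)/(1 - 0.4200) = 4.6052/0.5800
= 7.9399

7.9399


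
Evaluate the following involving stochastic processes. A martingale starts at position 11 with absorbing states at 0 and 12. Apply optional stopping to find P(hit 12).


By optional stopping theorem: E(M at tau) = M(0) = 11
P(hit 12)*12 + P(hit 0)*0 = 11
P(hit 12) = (11 - 0)/(12 - 0) = 11/12 = 0.9167

0.9167


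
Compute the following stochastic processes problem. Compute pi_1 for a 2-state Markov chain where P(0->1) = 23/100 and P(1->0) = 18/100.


Stationary distribution: pi_0 = p10/(p01+p10), pi_1 = p01/(p01+p10)
p01 = 0.2300, p10 = 0.1800
pi_1 = 0.5610

0.5610


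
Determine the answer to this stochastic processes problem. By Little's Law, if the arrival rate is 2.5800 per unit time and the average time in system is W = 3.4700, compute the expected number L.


Little's Law: L = lambda * W
= 2.5800 * 3.4700
= 8.9526

8.9526


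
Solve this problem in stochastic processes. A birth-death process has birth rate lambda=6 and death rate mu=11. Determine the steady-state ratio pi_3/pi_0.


For birth-death process, pi_n/pi_0 = (lambda/mu)^n
= (6/11)^3
= 0.1623

0.1623


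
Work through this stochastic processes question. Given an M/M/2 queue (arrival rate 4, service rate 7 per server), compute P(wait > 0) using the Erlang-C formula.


a = lambda/mu = 0.5714
rho = a/c = 0.2857
Erlang-C formula applied:
C(c,a) = 0.1270

0.1270


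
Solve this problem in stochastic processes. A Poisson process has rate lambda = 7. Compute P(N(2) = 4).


P(N(t)=k) = (lambda*t)^k * exp(-lambda*t) / k!
lambda*t = 14
= 14^4 * exp(-14) / 4!
= 38416 * 8.3153e-07 / 24
= 0.0013

0.0013


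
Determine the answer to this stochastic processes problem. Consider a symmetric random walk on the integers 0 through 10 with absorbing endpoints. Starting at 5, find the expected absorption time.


For symmetric RW on 0,...,N with absorbing barriers, E(i) = i*(N-i)
E(5) = 5 * 5 = 25

25


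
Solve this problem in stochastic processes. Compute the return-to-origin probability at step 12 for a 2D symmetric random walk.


P = C(12,6)^2 / 4^12
= 924^2 / 16777216
= 853776 / 16777216
= 0.0509

0.0509


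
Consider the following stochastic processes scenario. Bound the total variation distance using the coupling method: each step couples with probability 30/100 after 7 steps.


TV distance bound <= (1-delta)^n
= (1 - 0.3000)^7
= 0.7000^7
= 0.0824

0.0824


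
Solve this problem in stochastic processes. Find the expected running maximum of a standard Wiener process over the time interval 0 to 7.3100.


E(max B(s)) = sqrt(2t/pi)
= sqrt(2*7.3100/pi)
= sqrt(4.6537)
= 2.1572

2.1572


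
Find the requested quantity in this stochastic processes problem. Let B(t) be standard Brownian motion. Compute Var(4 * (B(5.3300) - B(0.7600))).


Var(alpha*(B(t)-B(s))) = alpha^2 * (t-s)
= 4^2 * (5.3300 - 0.7600)
= 16 * 4.5700
= 73.1200

73.1200


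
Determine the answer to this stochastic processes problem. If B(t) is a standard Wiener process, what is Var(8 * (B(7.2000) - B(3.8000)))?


Var(alpha*(B(t)-B(s))) = alpha^2 * (t-s)
= 8^2 * (7.2000 - 3.8000)
= 64 * 3.4000
= 217.6000

217.6000


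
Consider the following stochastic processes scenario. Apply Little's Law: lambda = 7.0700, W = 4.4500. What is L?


Little's Law: L = lambda * W
= 7.0700 * 4.4500
= 31.4615

31.4615


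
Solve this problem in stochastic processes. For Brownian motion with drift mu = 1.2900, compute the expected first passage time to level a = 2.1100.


Expected first passage time = a/mu
= 2.1100/1.2900
= 1.6357

1.6357


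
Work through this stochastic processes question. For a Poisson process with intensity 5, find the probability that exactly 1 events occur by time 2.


P(N(t)=k) = (lambda*t)^k * exp(-lambda*t) / k!
lambda*t = 10
= 10^1 * exp(-10) / 1!
= 10 * 4.5400e-05 / 1
= 4.5400e-04

4.5400e-04


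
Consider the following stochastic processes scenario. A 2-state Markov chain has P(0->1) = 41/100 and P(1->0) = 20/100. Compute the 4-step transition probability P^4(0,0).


Computing P^4 by matrix multiplication.
P = [[0.5900, 0.4100], [0.2000, 0.8000]]
After raising P to the power 4:
P^4(0,0) = 0.3434

0.3434


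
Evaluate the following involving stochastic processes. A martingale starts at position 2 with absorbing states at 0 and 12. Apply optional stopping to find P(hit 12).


By optional stopping theorem: E(M at tau) = M(0) = 2
P(hit 12)*12 + P(hit 0)*0 = 2
P(hit 12) = (2 - 0)/(12 - 0) = 1/6 = 0.1667

0.1667


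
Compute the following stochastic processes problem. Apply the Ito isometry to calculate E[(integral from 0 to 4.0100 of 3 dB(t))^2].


By Ito isometry: E[(int f dB)^2] = int f^2 dt
= 3^2 * 4.0100
= 9 * 4.0100 = 36.0900

36.0900


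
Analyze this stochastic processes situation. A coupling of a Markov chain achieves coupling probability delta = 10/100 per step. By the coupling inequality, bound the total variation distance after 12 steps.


TV distance bound <= (1-delta)^n
= (1 - 0.1000)^12
= 0.9000^12
= 0.2824

0.2824


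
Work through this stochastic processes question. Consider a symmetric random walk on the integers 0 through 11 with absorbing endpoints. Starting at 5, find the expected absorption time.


For symmetric RW on 0,...,N with absorbing barriers, E(i) = i*(N-i)
E(5) = 5 * 6 = 30

30


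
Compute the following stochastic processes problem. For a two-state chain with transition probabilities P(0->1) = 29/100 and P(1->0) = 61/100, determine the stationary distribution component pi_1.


Stationary distribution: pi_0 = p10/(p01+p10), pi_1 = p01/(p01+p10)
p01 = 0.2900, p10 = 0.6100
pi_1 = 0.3222

0.3222


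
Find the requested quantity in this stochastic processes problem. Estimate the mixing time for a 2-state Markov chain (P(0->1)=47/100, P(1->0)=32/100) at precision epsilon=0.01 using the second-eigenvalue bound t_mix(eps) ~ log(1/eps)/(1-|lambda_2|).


lambda_2 = |1 - p01 - p10| = |1 - 0.4700 - 0.3200| = 0.2100
t_mix ~ log(1/eps)/(1 - |lambda_2|)
= log(100)/(1 - 0.2100) = 4.6052/0.7900
= 5.8293

5.8293


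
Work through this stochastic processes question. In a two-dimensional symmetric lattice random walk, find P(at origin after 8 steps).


P = C(8,4)^2 / 4^8
= 70^2 / 65536
= 4900 / 65536
= 0.0748

0.0748


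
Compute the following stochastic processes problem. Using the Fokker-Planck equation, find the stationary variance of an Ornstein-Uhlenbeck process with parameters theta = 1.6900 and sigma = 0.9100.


Stationary variance = sigma^2 / (2*theta)
= 0.9100^2 / (2*1.6900)
= 0.8281 / 3.3800
= 0.2450

0.2450


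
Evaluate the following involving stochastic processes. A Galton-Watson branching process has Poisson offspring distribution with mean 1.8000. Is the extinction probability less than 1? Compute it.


Since mu = 1.8000 > 1, extinction prob q < 1.
Solve s = exp(mu*(s-1)) iteratively.
q = 0.2676

0.2676


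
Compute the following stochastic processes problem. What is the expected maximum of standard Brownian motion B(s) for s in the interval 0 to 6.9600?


E(max B(s)) = sqrt(2t/pi)
= sqrt(2*6.9600/pi)
= sqrt(4.4309)
= 2.1050

2.1050


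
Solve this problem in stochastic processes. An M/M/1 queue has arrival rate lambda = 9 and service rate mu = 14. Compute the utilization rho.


rho = lambda/mu
= 9/14
= 0.6429

0.6429


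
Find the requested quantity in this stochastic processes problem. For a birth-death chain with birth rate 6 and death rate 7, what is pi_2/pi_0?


For birth-death process, pi_n/pi_0 = (lambda/mu)^n
= (6/7)^2
= 0.7347

0.7347


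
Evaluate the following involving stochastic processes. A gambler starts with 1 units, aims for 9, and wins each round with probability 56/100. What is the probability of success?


Gambler's ruin formula:
r = q/p = 0.4400/0.5600 = 0.7857
P(win) = (1 - r^i)/(1 - r^N)
= (1 - 0.7857^1)/(1 - 0.7857^9)
= 0.2419

0.2419


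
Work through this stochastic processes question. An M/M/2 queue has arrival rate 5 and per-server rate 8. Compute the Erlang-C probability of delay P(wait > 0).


a = lambda/mu = 0.6250
rho = a/c = 0.3125
Erlang-C formula applied:
C(c,a) = 0.1488

0.1488


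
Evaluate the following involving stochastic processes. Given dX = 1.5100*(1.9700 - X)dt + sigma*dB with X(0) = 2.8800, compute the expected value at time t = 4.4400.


E[X(t)] = mu + (X(0) - mu)*exp(-theta*t)
= 1.9700 + (2.8800 - 1.9700)*exp(-1.5100*4.4400)
= 1.9700 + 0.9100 * 0.0012
= 1.9711

1.9711


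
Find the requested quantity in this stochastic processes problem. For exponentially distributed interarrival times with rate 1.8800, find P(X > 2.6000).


P(X > t) = exp(-lambda * t)
= exp(-1.8800 * 2.6000)
= exp(-4.8880) = 0.0075

0.0075


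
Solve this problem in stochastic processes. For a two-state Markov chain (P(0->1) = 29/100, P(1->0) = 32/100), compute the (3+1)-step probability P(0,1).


P^4 = P^3 * P^1
Computing via matrix multiplication of the transition matrix.
Entry (0,1) of P^4 = 0.4644

0.4644


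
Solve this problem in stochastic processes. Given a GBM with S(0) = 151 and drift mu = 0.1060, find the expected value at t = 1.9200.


E[S(t)] = S(0) * exp(mu * t)
= 151 * exp(0.1060 * 1.9200)
= 151 * 1.2257
= 185.0822

185.0822


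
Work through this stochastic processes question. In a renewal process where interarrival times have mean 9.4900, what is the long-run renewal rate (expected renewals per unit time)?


Long-run renewal rate = 1/E(X)
= 1/9.4900
= 0.1054

0.1054


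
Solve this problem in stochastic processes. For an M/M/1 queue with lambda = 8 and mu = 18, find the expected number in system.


rho = 8/18 = 0.4444
L = rho/(1-rho)
= 0.4444/0.5556
= 0.8000

0.8000


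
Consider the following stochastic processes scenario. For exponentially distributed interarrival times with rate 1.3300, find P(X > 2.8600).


P(X > t) = exp(-lambda * t)
= exp(-1.3300 * 2.8600)
= exp(-3.8038) = 0.0223

0.0223


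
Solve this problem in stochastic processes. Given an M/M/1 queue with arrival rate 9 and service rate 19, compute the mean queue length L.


rho = 9/19 = 0.4737
L = rho/(1-rho)
= 0.4737/0.5263
= 0.9000

0.9000


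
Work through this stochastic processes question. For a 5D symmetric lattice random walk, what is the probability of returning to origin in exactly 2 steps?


P(return in 2 steps) = P(reverse first step) = 1/(2d)
= 1/10
= 0.1000

0.1000


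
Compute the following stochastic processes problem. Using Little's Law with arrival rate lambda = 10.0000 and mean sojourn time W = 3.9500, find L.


Little's Law: L = lambda * W
= 10.0000 * 3.9500
= 39.5000

39.5000


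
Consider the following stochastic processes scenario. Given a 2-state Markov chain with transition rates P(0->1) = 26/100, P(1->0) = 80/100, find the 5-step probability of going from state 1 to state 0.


Computing P^5 by matrix multiplication.
P = [[0.7400, 0.2600], [0.8000, 0.2000]]
After raising P to the power 5:
P^5(1,0) = 0.7547

0.7547


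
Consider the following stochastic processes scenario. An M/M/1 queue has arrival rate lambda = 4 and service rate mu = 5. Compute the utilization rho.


rho = lambda/mu
= 4/5
= 0.8000

0.8000


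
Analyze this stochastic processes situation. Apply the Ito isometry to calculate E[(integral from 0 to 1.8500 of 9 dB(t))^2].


By Ito isometry: E[(int f dB)^2] = int f^2 dt
= 9^2 * 1.8500
= 81 * 1.8500 = 149.8500

149.8500


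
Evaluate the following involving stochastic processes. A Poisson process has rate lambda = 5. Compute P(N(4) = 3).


P(N(t)=k) = (lambda*t)^k * exp(-lambda*t) / k!
lambda*t = 20
= 20^3 * exp(-20) / 3!
= 8000 * 2.0612e-09 / 6
= 2.7482e-06

2.7482e-06


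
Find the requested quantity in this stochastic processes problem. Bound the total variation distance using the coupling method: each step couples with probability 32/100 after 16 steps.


TV distance bound <= (1-delta)^n
= (1 - 0.3200)^16
= 0.6800^16
= 0.0021

0.0021


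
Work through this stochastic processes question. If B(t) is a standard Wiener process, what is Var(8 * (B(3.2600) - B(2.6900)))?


Var(alpha*(B(t)-B(s))) = alpha^2 * (t-s)
= 8^2 * (3.2600 - 2.6900)
= 64 * 0.5700
= 36.4800

36.4800


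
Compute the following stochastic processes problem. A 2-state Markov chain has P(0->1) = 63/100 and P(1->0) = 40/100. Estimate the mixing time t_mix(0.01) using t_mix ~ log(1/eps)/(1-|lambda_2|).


lambda_2 = |1 - p01 - p10| = |1 - 0.6300 - 0.4000| = 0.0300
t_mix ~ log(1/eps)/(1 - |lambda_2|)
= log(100)/(1 - 0.0300) = 4.6052/0.9700
= 4.7476

4.7476


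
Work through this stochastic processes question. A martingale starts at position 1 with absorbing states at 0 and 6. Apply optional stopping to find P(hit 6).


By optional stopping theorem: E(M at tau) = M(0) = 1
P(hit 6)*6 + P(hit 0)*0 = 1
P(hit 6) = (1 - 0)/(6 - 0) = 1/6 = 0.1667

0.1667


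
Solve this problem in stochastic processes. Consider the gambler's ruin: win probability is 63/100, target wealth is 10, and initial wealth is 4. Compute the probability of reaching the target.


Gambler's ruin formula:
r = q/p = 0.3700/0.6300 = 0.5873
P(win) = (1 - r^i)/(1 - r^N)
= (1 - 0.5873^4)/(1 - 0.5873^10)
= 0.8854

0.8854


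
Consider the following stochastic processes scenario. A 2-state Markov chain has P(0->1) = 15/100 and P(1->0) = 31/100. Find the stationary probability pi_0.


Stationary distribution: pi_0 = p10/(p01+p10), pi_1 = p01/(p01+p10)
p01 = 0.1500, p10 = 0.3100
pi_0 = 0.6739

0.6739


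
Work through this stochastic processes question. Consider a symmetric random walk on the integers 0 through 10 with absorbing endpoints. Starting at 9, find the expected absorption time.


For symmetric RW on 0,...,N with absorbing barriers, E(i) = i*(N-i)
E(9) = 9 * 1 = 9

9
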